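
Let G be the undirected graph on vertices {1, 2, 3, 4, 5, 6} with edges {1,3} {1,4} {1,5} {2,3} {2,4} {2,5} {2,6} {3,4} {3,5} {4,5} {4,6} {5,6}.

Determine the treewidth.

3

A width-3 tree decomposition is:
Bags: B1 = {2, 4, 5, 6}  B2 = {2, 3, 4, 5}  B3 = {1, 3, 4, 5}
Tree: B1–B2, B2–B3
Each bag holds 4 vertices, so the decomposition has width 3, which upper-bounds the treewidth. For the lower bound, the 4 vertices {1, 3, 4, 5} are pairwise adjacent, and any tree decomposition puts a clique entirely inside one bag — forcing width ≥ 3. Hence tw(G) = 3 exactly.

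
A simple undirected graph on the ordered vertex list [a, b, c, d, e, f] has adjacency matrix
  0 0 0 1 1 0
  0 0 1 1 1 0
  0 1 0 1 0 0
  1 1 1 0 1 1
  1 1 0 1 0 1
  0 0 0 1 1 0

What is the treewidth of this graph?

2

A width-2 tree decomposition is:
Bags: B1 = {b, d, e}  B2 = {a, d, e}  B3 = {b, c, d}  B4 = {d, e, f}
Tree: B1–B2, B1–B3, B1–B4
Each bag holds 3 vertices, so the decomposition has width 2, which upper-bounds the treewidth. Conversely, {d, e, f} is a clique of size 3, and the vertices of any clique must share a bag in every tree decomposition; so some bag has ≥ 3 vertices and tw(G) ≥ 2. Therefore the treewidth is 2.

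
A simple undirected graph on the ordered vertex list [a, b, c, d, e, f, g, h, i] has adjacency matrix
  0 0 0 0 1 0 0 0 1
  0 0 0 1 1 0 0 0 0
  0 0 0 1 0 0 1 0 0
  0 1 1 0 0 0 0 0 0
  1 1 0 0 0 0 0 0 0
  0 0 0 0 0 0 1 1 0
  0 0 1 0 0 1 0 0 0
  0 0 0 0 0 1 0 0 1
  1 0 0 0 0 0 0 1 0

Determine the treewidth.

A width-2 tree decomposition is:
Bags: B1 = {b, c, d}  B2 = {b, c, e}  B3 = {a, c, e}  B4 = {a, c, i}  B5 = {c, h, i}  B6 = {c, f, h}  B7 = {c, f, g}
Tree: B1–B2, B2–B3, B3–B4, B4–B5, B5–B6, B6–B7
Every bag has size at most 3, so the width is 3 − 1 = 2 and tw(G) ≤ 2. For the lower bound, G contains the cycle c–d–b–e–a–i–h–f–g–c, so G is not a forest; only forests have treewidth ≤ 1, hence tw(G) ≥ 2. Therefore the treewidth is 2.

2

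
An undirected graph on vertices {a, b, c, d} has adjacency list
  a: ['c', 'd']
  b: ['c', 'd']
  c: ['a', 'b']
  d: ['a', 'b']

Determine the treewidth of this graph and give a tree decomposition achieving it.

Treewidth 2.
One such decomposition:
Bags: B1 = {a, b, c}  B2 = {a, b, d}
Tree: B1–B2

The largest bag has 3 vertices, giving width 2; this decomposition certifies tw(G) ≤ 2. For the lower bound, G contains the cycle a–c–b–d–a, so G is not a forest; only forests have treewidth ≤ 1, hence tw(G) ≥ 2. Hence tw(G) = 2 exactly.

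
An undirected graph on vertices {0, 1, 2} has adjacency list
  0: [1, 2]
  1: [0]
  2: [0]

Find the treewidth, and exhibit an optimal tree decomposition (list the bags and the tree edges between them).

Treewidth 1.
Bags: B1 = {0, 1}  B2 = {0, 2}
Tree: B1–B2

Every bag has size at most 2, so the width is 2 − 1 = 1 and tw(G) ≤ 1. Any graph with an edge has treewidth ≥ 1, and G has the edge 0–1. Hence tw(G) = 1 exactly.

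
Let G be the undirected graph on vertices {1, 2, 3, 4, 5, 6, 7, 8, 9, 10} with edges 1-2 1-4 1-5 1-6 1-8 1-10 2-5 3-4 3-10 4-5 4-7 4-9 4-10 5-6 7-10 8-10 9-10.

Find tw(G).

A width-2 tree decomposition is:
Bags: B1 = {4, 7, 10}  B2 = {4, 9, 10}  B3 = {3, 4, 10}  B4 = {1, 4, 10}  B5 = {1, 4, 5}  B6 = {1, 5, 6}  B7 = {1, 8, 10}  B8 = {1, 2, 5}
Tree: B1–B2, B2–B3, B2–B4, B4–B5, B5–B6, B4–B7, B5–B8
Each bag holds 3 vertices, so the decomposition has width 2, which upper-bounds the treewidth. For the lower bound, the 3 vertices {1, 8, 10} are pairwise adjacent, and any tree decomposition puts a clique entirely inside one bag — forcing width ≥ 2. Hence tw(G) = 2 exactly.

2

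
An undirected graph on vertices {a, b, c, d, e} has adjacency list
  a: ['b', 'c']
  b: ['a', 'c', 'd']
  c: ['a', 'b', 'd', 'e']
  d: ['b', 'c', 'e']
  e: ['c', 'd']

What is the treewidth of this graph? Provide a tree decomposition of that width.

Treewidth 2.
One optimal decomposition is:
Bags: B1 = {b, c, d}  B2 = {c, d, e}  B3 = {a, b, c}
Tree: B1–B2, B1–B3

Every bag has size at most 3, so the width is 3 − 1 = 2 and tw(G) ≤ 2. For the lower bound, the 3 vertices {c, d, e} are pairwise adjacent, and any tree decomposition puts a clique entirely inside one bag — forcing width ≥ 2. The upper and lower bounds meet at 2, so that is the treewidth.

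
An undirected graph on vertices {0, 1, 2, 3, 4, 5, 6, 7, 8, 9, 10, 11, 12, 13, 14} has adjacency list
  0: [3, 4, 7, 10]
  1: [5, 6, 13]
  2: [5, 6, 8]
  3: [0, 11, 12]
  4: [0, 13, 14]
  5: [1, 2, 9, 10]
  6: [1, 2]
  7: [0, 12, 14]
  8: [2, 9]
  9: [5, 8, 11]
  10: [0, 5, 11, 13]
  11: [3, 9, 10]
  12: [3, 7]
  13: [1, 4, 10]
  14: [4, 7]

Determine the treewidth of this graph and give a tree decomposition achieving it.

The largest bag has 4 vertices, giving width 3; this decomposition certifies tw(G) ≤ 3. For the lower bound: the 4 vertex sets {2,6,8}, {9}, {5}, {1,10,11,13} are disjoint, each induces a connected subgraph, and every pair is joined by at least one edge of G. Contracting each set to a single vertex therefore yields K_{4} as a minor, and since treewidth is minor-monotone, tw(G) ≥ tw(K_{4}) = 3. Hence tw(G) = 3 exactly.

Treewidth 3.
One optimal decomposition is:
Bags: B1 = {2, 6, 8, 9}  B2 = {2, 5, 6, 9}  B3 = {1, 5, 6, 9}  B4 = {1, 5, 9, 11}  B5 = {1, 5, 10, 11}  B6 = {1, 10, 11, 13}  B7 = {3, 10, 11, 13}  B8 = {0, 3, 10, 13}  B9 = {0, 3, 4, 13}  B10 = {0, 3, 4, 12}  B11 = {0, 4, 7, 12}  B12 = {4, 7, 12, 14}
Tree: B1–B2, B2–B3, B3–B4, B4–B5, B5–B6, B6–B7, B7–B8, B8–B9, B9–B10, B10–B11, B11–B12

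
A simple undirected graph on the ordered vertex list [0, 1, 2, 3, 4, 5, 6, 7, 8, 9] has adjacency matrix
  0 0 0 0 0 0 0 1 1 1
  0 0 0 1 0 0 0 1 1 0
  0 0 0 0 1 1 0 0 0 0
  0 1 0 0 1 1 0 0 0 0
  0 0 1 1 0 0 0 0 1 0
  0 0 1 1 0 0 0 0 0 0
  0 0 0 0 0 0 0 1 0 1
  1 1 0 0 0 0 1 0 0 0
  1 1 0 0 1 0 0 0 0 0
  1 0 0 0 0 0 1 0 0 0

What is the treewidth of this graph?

2

A width-2 tree decomposition is:
Bags: B1 = {2, 4, 5}  B2 = {3, 4, 5}  B3 = {3, 4, 8}  B4 = {1, 3, 8}  B5 = {0, 1, 8}  B6 = {0, 1, 7}  B7 = {0, 7, 9}  B8 = {6, 7, 9}
Tree: B1–B2, B2–B3, B3–B4, B4–B5, B5–B6, B6–B7, B7–B8
Every bag has size at most 3, so the width is 3 − 1 = 2 and tw(G) ≤ 2. Since 2–5–3–4–2 is a cycle in G, G is not acyclic. Forests are exactly the graphs of treewidth ≤ 1, so tw(G) ≥ 2. The upper and lower bounds meet at 2, so that is the treewidth.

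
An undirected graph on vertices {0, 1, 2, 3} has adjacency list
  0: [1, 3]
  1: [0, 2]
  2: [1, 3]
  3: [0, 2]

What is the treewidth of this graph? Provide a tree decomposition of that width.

The largest bag has 3 vertices, giving width 2; this decomposition certifies tw(G) ≤ 2. For the lower bound, G contains the cycle 2–1–0–3–2, so G is not a forest; only forests have treewidth ≤ 1, hence tw(G) ≥ 2. Combining the bounds, tw(G) = 2.

Treewidth 2.
One such decomposition:
Bags: B1 = {0, 1, 2}  B2 = {0, 2, 3}
Tree: B1–B2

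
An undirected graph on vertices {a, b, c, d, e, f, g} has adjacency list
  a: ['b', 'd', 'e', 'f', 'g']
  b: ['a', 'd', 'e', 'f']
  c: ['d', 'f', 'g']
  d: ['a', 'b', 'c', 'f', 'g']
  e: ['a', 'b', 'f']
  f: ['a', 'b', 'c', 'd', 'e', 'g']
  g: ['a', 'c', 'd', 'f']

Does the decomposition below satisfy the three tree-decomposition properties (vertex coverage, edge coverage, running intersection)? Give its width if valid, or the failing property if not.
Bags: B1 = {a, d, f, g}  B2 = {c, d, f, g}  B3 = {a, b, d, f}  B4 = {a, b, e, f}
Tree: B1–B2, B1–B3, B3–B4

Yes; width 3.

Every vertex of G appears in some bag (union = {a, b, c, d, e, f, g}); every edge is covered by a bag; and for each vertex v the set of bags containing v is connected in the bag tree. The decomposition is therefore valid. The largest bag has 4 vertices, so the width is 3.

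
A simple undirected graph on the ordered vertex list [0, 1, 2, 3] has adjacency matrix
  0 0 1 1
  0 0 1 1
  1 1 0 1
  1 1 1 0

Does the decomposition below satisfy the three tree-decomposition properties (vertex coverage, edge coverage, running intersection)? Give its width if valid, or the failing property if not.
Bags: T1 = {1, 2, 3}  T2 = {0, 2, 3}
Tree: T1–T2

Yes; width 2.

Checking the three conditions: (i) the bags cover all of {0, 1, 2, 3}; (ii) for each edge, some bag contains both endpoints; (iii) the bags containing any fixed vertex form a subtree. All hold, so the decomposition is valid with width 3 − 1 = 2.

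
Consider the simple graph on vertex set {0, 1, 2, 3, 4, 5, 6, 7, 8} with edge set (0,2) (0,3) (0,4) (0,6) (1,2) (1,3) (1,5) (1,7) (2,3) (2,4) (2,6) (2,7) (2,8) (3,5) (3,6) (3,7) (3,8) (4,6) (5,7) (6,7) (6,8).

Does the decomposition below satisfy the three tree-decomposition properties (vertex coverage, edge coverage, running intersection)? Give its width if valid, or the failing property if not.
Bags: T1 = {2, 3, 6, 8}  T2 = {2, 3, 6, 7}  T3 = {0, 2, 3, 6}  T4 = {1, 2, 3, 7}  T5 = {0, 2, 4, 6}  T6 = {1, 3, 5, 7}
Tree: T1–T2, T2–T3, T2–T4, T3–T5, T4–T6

Checking the three conditions: (i) the bags cover all of {0, 1, 2, 3, 4, 5, 6, 7, 8}; (ii) for each edge, some bag contains both endpoints; (iii) the bags containing any fixed vertex form a subtree. All hold, so the decomposition is valid with width 4 − 1 = 3.

Yes; width 3.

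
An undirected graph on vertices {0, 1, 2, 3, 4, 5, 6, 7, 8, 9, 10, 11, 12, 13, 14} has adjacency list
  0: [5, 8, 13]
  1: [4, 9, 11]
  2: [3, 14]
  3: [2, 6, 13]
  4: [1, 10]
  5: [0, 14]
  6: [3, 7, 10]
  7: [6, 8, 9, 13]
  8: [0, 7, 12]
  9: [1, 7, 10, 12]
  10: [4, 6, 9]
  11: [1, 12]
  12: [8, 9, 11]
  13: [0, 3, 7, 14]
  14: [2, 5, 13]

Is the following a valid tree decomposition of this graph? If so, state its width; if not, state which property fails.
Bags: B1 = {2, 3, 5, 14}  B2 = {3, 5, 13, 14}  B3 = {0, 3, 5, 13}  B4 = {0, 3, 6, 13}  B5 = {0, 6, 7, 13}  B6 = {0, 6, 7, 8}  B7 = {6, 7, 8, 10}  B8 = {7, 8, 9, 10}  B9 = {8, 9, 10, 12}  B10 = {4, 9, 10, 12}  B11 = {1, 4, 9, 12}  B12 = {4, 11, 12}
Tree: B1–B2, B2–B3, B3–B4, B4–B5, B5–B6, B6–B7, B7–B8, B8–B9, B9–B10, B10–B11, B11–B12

A tree decomposition must satisfy three properties: every vertex lies in some bag; for every edge, both endpoints lie together in some bag; and for every vertex, the bags containing it form a connected subtree. Here edge (1,11) lies in no bag, so the decomposition is invalid.

No — edge (1,11) lies in no bag.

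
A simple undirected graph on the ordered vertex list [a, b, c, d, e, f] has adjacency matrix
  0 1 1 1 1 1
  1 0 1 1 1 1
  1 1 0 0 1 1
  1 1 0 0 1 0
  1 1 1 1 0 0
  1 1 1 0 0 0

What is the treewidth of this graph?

A width-3 tree decomposition is:
Bags: B1 = {a, b, c, e}  B2 = {a, b, d, e}  B3 = {a, b, c, f}
Tree: B1–B2, B1–B3
Each bag holds 4 vertices, so the decomposition has width 3, which upper-bounds the treewidth. Conversely, {a, b, d, e} is a clique of size 4, and the vertices of any clique must share a bag in every tree decomposition; so some bag has ≥ 4 vertices and tw(G) ≥ 3. Hence tw(G) = 3 exactly.

3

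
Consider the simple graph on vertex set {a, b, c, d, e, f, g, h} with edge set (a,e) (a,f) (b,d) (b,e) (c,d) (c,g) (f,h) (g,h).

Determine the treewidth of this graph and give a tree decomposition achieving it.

Treewidth 2.
One such decomposition:
Bags: B1 = {b, c, d}  B2 = {b, c, g}  B3 = {b, g, h}  B4 = {b, f, h}  B5 = {a, b, f}  B6 = {a, b, e}
Tree: B1–B2, B2–B3, B3–B4, B4–B5, B5–B6

Every bag has size at most 3, so the width is 3 − 1 = 2 and tw(G) ≤ 2. Since b–d–c–g–h–f–a–e–b is a cycle in G, G is not acyclic. Forests are exactly the graphs of treewidth ≤ 1, so tw(G) ≥ 2. The upper and lower bounds meet at 2, so that is the treewidth.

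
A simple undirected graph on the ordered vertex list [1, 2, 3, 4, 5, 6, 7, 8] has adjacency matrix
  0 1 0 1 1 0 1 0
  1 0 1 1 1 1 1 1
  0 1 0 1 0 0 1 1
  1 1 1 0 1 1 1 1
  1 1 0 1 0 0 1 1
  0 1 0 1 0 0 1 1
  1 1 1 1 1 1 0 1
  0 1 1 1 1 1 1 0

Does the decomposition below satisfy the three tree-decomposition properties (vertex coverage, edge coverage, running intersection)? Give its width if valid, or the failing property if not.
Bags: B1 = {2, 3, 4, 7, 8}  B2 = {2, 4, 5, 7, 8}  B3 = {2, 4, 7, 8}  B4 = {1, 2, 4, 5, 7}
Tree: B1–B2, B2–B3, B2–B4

No — vertex 6 appears in no bag.

A tree decomposition must satisfy three properties: every vertex lies in some bag; for every edge, both endpoints lie together in some bag; and for every vertex, the bags containing it form a connected subtree. Here vertex 6 appears in no bag, so the decomposition is invalid.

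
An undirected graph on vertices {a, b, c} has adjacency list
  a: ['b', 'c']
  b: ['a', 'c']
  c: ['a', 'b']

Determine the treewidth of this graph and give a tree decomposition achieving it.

A single bag containing all 3 vertices is trivially a valid decomposition of width 2. For the lower bound, the 3 vertices {a, b, c} are pairwise adjacent, and any tree decomposition puts a clique entirely inside one bag — forcing width ≥ 2. Hence tw(G) = 2 exactly.

Treewidth 2.
One such decomposition:
Bags: B1 = {a, b, c}
Tree: (single bag)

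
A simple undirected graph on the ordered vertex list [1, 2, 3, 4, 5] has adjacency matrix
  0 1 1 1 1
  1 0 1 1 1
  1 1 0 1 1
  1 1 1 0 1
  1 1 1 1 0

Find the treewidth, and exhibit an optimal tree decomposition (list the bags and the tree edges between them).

Treewidth 4.
One such decomposition:
Bags: B1 = {1, 2, 3, 4, 5}
Tree: (single bag)

A single bag containing all 5 vertices is trivially a valid decomposition of width 4. For the lower bound, the 5 vertices {1, 2, 3, 4, 5} are pairwise adjacent, and any tree decomposition puts a clique entirely inside one bag — forcing width ≥ 4. Hence tw(G) = 4 exactly.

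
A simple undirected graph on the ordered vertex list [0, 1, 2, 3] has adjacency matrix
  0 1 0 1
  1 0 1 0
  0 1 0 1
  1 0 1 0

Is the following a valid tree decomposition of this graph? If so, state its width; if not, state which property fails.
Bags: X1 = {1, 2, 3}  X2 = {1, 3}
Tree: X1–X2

No — vertex 0 appears in no bag.

A tree decomposition must satisfy three properties: every vertex lies in some bag; for every edge, both endpoints lie together in some bag; and for every vertex, the bags containing it form a connected subtree. Here vertex 0 appears in no bag, so the decomposition is invalid.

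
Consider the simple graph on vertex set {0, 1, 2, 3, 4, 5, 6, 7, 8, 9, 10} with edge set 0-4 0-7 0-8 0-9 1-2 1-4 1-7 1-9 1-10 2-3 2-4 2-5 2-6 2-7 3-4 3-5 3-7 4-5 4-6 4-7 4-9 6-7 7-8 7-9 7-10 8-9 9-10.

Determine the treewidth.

3

A width-3 tree decomposition is:
Bags: B1 = {2, 3, 4, 7}  B2 = {1, 2, 4, 7}  B3 = {1, 4, 7, 9}  B4 = {2, 3, 4, 5}  B5 = {0, 4, 7, 9}  B6 = {1, 7, 9, 10}  B7 = {2, 4, 6, 7}  B8 = {0, 7, 8, 9}
Tree: B1–B2, B2–B3, B1–B4, B3–B5, B3–B6, B2–B7, B5–B8
The largest bag has 4 vertices, giving width 3; this decomposition certifies tw(G) ≤ 3. On the other hand G contains the 4-clique {2, 3, 4, 5}. A clique must lie in a single bag of any decomposition, so no decomposition can have width below 3. Combining the bounds, tw(G) = 3.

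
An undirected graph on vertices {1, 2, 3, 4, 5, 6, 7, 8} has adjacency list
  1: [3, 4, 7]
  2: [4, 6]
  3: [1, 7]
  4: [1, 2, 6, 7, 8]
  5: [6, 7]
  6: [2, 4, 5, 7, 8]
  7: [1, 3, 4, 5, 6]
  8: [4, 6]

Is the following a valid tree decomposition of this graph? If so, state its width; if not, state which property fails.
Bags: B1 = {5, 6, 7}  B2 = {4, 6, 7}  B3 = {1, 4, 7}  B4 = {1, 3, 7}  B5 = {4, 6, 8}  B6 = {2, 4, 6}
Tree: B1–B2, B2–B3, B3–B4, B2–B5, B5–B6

Yes; width 2.

Vertex coverage: the bags together contain {1, 2, 3, 4, 5, 6, 7, 8}, the full vertex set. Edge coverage: each edge of G has both endpoints in at least one bag. Running intersection: for every vertex, the bags containing it form a connected subtree. All three properties hold, so this is a valid tree decomposition of width max|bag| − 1 = 2, and hence tw(G) ≤ 2.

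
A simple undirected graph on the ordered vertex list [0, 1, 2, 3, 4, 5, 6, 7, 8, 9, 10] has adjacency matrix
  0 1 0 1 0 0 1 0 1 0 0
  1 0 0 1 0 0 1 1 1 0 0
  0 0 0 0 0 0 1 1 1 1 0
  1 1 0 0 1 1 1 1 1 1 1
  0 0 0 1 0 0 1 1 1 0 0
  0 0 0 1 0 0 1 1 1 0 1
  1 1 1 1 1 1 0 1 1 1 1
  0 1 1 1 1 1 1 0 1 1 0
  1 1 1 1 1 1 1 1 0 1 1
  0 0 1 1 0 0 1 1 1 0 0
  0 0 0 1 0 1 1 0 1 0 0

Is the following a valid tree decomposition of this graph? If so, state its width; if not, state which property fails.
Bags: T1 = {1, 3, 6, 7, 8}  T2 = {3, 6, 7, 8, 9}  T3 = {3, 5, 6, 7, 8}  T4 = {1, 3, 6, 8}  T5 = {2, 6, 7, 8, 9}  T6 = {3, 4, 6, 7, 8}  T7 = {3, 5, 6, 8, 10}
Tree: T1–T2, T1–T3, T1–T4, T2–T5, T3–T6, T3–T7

A tree decomposition must satisfy three properties: every vertex lies in some bag; for every edge, both endpoints lie together in some bag; and for every vertex, the bags containing it form a connected subtree. Here vertex 0 appears in no bag, so the decomposition is invalid.

No — vertex 0 appears in no bag.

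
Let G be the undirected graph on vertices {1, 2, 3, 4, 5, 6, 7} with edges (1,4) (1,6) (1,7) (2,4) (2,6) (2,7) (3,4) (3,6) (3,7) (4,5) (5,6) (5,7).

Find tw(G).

A width-3 tree decomposition is:
Bags: B1 = {1, 4, 6, 7}  B2 = {2, 4, 6, 7}  B3 = {3, 4, 6, 7}  B4 = {4, 5, 6, 7}
Tree: B1–B2, B2–B3, B3–B4
The largest bag has 4 vertices, giving width 3; this decomposition certifies tw(G) ≤ 3. For the lower bound: the 4 vertex sets {1,7}, {2,4}, {6}, {3} are disjoint, each induces a connected subgraph, and every pair is joined by at least one edge of G. Contracting each set to a single vertex therefore yields K_{4} as a minor, and since treewidth is minor-monotone, tw(G) ≥ tw(K_{4}) = 3. The upper and lower bounds meet at 3, so that is the treewidth.

3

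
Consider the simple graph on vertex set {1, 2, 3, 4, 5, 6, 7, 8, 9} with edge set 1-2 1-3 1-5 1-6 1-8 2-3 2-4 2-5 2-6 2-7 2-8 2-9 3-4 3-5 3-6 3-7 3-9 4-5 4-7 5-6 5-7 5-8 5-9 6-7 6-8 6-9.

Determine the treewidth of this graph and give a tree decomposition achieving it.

Treewidth 4.
Bags: B1 = {2, 3, 5, 6, 9}  B2 = {2, 3, 5, 6, 7}  B3 = {1, 2, 3, 5, 6}  B4 = {2, 3, 4, 5, 7}  B5 = {1, 2, 5, 6, 8}
Tree: B1–B2, B1–B3, B2–B4, B3–B5

Every bag has size at most 5, so the width is 5 − 1 = 4 and tw(G) ≤ 4. For the lower bound, the 5 vertices {1, 2, 5, 6, 8} are pairwise adjacent, and any tree decomposition puts a clique entirely inside one bag — forcing width ≥ 4. Combining the bounds, tw(G) = 4.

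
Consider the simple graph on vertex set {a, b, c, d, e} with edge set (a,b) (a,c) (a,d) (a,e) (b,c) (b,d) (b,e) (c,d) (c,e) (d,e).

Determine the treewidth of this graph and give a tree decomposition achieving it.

Treewidth 4.
One optimal decomposition is:
Bags: B1 = {a, b, c, d, e}
Tree: (single bag)

With just one bag of size 5, the width is 5 − 1 = 4, so tw(G) ≤ 4. Conversely, {a, b, c, d, e} is a clique of size 5, and the vertices of any clique must share a bag in every tree decomposition; so some bag has ≥ 5 vertices and tw(G) ≥ 4. Therefore the treewidth is 4.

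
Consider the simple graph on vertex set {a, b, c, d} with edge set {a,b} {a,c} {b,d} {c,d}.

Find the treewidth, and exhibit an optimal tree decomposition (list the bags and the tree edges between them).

Each bag holds 3 vertices, so the decomposition has width 2, which upper-bounds the treewidth. Since c–a–b–d–c is a cycle in G, G is not acyclic. Forests are exactly the graphs of treewidth ≤ 1, so tw(G) ≥ 2. The upper and lower bounds meet at 2, so that is the treewidth.

Treewidth 2.
One such decomposition:
Bags: B1 = {a, b, c}  B2 = {b, c, d}
Tree: B1–B2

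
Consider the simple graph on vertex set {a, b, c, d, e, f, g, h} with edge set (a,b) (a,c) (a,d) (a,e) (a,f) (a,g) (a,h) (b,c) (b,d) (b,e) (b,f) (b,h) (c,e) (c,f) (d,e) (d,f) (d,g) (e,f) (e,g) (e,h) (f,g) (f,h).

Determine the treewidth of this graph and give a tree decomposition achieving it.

Treewidth 4.
Bags: B1 = {a, b, e, f, h}  B2 = {a, b, d, e, f}  B3 = {a, d, e, f, g}  B4 = {a, b, c, e, f}
Tree: B1–B2, B2–B3, B2–B4

The largest bag has 5 vertices, giving width 4; this decomposition certifies tw(G) ≤ 4. For the lower bound, the 5 vertices {a, d, e, f, g} are pairwise adjacent, and any tree decomposition puts a clique entirely inside one bag — forcing width ≥ 4. Hence tw(G) = 4 exactly.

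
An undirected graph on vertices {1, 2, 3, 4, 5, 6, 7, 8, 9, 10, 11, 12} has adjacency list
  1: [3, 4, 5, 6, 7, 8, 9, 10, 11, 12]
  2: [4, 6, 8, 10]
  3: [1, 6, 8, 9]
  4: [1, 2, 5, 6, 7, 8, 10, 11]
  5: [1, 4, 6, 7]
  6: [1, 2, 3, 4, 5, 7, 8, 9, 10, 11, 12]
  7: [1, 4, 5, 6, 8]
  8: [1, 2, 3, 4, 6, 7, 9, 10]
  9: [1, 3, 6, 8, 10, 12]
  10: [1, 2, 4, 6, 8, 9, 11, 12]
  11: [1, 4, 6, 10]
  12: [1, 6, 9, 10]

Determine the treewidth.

4

A width-4 tree decomposition is:
Bags: B1 = {1, 4, 6, 8, 10}  B2 = {1, 4, 6, 7, 8}  B3 = {1, 4, 5, 6, 7}  B4 = {2, 4, 6, 8, 10}  B5 = {1, 6, 8, 9, 10}  B6 = {1, 6, 9, 10, 12}  B7 = {1, 4, 6, 10, 11}  B8 = {1, 3, 6, 8, 9}
Tree: B1–B2, B2–B3, B1–B4, B1–B5, B5–B6, B1–B7, B5–B8
The largest bag has 5 vertices, giving width 4; this decomposition certifies tw(G) ≤ 4. Conversely, {1, 6, 8, 9, 10} is a clique of size 5, and the vertices of any clique must share a bag in every tree decomposition; so some bag has ≥ 5 vertices and tw(G) ≥ 4. The upper and lower bounds meet at 4, so that is the treewidth.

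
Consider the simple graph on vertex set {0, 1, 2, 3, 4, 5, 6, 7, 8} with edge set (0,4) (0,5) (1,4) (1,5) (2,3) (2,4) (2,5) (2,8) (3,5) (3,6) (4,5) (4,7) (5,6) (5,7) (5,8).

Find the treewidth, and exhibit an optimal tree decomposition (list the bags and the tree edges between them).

Treewidth 2.
Bags: B1 = {2, 4, 5}  B2 = {2, 3, 5}  B3 = {0, 4, 5}  B4 = {3, 5, 6}  B5 = {2, 5, 8}  B6 = {4, 5, 7}  B7 = {1, 4, 5}
Tree: B1–B2, B1–B3, B2–B4, B1–B5, B3–B6, B6–B7

Each bag holds 3 vertices, so the decomposition has width 2, which upper-bounds the treewidth. On the other hand G contains the 3-clique {2, 5, 8}. A clique must lie in a single bag of any decomposition, so no decomposition can have width below 2. Hence tw(G) = 2 exactly.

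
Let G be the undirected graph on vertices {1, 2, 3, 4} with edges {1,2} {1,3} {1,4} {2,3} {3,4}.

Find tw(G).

A width-2 tree decomposition is:
Bags: B1 = {1, 3, 4}  B2 = {1, 2, 3}
Tree: B1–B2
The largest bag has 3 vertices, giving width 2; this decomposition certifies tw(G) ≤ 2. Conversely, {1, 2, 3} is a clique of size 3, and the vertices of any clique must share a bag in every tree decomposition; so some bag has ≥ 3 vertices and tw(G) ≥ 2. Therefore the treewidth is 2.

2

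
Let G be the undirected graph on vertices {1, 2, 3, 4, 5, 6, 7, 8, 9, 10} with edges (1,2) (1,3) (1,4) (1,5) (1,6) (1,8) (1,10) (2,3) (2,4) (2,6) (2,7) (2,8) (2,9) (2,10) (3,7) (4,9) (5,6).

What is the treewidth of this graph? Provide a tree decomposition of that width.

Treewidth 2.
One such decomposition:
Bags: B1 = {1, 2, 6}  B2 = {1, 2, 4}  B3 = {1, 5, 6}  B4 = {1, 2, 3}  B5 = {2, 4, 9}  B6 = {1, 2, 8}  B7 = {2, 3, 7}  B8 = {1, 2, 10}
Tree: B1–B2, B1–B3, B1–B4, B2–B5, B2–B6, B4–B7, B6–B8

Each bag holds 3 vertices, so the decomposition has width 2, which upper-bounds the treewidth. For the lower bound, the 3 vertices {1, 2, 3} are pairwise adjacent, and any tree decomposition puts a clique entirely inside one bag — forcing width ≥ 2. Hence tw(G) = 2 exactly.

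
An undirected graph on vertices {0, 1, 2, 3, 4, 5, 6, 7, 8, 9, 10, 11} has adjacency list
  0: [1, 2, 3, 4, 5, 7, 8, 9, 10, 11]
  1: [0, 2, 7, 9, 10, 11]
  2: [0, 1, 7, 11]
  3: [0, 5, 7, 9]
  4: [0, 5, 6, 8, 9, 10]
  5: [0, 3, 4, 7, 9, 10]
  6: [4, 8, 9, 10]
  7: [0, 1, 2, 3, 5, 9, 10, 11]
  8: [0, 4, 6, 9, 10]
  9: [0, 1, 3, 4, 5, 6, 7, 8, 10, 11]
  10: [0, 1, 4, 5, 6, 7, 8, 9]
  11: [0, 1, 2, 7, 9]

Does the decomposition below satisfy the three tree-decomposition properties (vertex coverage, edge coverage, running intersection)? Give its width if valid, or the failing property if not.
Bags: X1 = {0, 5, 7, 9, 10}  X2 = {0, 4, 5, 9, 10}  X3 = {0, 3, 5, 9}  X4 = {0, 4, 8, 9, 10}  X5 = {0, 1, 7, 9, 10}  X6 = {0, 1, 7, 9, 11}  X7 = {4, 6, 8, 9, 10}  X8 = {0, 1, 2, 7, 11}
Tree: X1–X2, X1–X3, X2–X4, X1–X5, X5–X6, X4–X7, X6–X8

No — edge (7,3) lies in no bag.

A tree decomposition must satisfy three properties: every vertex lies in some bag; for every edge, both endpoints lie together in some bag; and for every vertex, the bags containing it form a connected subtree. Here edge (7,3) lies in no bag, so the decomposition is invalid.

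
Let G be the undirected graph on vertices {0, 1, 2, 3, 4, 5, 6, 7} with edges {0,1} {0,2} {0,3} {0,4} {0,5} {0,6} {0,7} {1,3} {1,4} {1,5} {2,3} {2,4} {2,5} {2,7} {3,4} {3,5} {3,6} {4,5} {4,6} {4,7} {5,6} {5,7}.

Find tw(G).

4

A width-4 tree decomposition is:
Bags: B1 = {0, 1, 3, 4, 5}  B2 = {0, 3, 4, 5, 6}  B3 = {0, 2, 3, 4, 5}  B4 = {0, 2, 4, 5, 7}
Tree: B1–B2, B2–B3, B3–B4
Every bag has size at most 5, so the width is 5 − 1 = 4 and tw(G) ≤ 4. Conversely, {0, 1, 3, 4, 5} is a clique of size 5, and the vertices of any clique must share a bag in every tree decomposition; so some bag has ≥ 5 vertices and tw(G) ≥ 4. The upper and lower bounds meet at 4, so that is the treewidth.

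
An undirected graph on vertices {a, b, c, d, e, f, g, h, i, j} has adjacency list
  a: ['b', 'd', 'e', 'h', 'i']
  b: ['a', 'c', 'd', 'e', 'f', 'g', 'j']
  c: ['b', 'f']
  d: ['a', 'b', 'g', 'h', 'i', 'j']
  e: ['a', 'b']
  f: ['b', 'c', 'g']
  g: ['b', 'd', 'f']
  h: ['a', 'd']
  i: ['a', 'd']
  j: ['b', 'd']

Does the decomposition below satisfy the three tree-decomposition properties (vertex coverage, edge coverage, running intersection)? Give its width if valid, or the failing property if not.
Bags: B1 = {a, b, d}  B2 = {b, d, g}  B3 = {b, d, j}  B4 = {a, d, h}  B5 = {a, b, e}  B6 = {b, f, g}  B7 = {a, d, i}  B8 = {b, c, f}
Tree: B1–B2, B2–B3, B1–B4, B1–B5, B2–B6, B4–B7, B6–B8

Checking the three conditions: (i) the bags cover all of {a, b, c, d, e, f, g, h, i, j}; (ii) for each edge, some bag contains both endpoints; (iii) the bags containing any fixed vertex form a subtree. All hold, so the decomposition is valid with width 3 − 1 = 2.

Yes; width 2.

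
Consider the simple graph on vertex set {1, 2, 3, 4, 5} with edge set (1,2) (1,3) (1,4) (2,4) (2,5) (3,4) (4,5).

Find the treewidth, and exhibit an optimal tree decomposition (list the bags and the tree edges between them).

Every bag has size at most 3, so the width is 3 − 1 = 2 and tw(G) ≤ 2. Conversely, {1, 2, 4} is a clique of size 3, and the vertices of any clique must share a bag in every tree decomposition; so some bag has ≥ 3 vertices and tw(G) ≥ 2. Combining the bounds, tw(G) = 2.

Treewidth 2.
Bags: B1 = {1, 2, 4}  B2 = {1, 3, 4}  B3 = {2, 4, 5}
Tree: B1–B2, B1–B3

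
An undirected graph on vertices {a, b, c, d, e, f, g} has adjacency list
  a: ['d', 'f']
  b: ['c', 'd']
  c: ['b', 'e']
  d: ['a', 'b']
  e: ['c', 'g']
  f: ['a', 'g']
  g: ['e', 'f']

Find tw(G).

2

A width-2 tree decomposition is:
Bags: B1 = {b, c, d}  B2 = {a, c, d}  B3 = {a, c, f}  B4 = {c, f, g}  B5 = {c, e, g}
Tree: B1–B2, B2–B3, B3–B4, B4–B5
Each bag holds 3 vertices, so the decomposition has width 2, which upper-bounds the treewidth. Since c–b–d–a–f–g–e–c is a cycle in G, G is not acyclic. Forests are exactly the graphs of treewidth ≤ 1, so tw(G) ≥ 2. Hence tw(G) = 2 exactly.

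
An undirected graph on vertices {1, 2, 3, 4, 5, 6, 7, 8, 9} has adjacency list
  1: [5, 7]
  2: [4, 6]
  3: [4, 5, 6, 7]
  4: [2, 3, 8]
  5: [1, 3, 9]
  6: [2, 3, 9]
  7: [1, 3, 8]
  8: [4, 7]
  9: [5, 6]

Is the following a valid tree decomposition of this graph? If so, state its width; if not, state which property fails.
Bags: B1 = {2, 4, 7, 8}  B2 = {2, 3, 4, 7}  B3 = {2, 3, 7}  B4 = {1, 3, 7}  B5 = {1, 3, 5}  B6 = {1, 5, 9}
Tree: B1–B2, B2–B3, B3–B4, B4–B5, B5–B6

A tree decomposition must satisfy three properties: every vertex lies in some bag; for every edge, both endpoints lie together in some bag; and for every vertex, the bags containing it form a connected subtree. Here vertex 6 appears in no bag, so the decomposition is invalid.

No — vertex 6 appears in no bag.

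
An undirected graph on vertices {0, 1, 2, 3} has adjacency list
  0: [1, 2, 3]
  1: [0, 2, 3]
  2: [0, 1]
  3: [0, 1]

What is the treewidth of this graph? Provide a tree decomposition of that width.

Each bag holds 3 vertices, so the decomposition has width 2, which upper-bounds the treewidth. Conversely, {0, 1, 2} is a clique of size 3, and the vertices of any clique must share a bag in every tree decomposition; so some bag has ≥ 3 vertices and tw(G) ≥ 2. Hence tw(G) = 2 exactly.

Treewidth 2.
One optimal decomposition is:
Bags: B1 = {0, 1, 3}  B2 = {0, 1, 2}
Tree: B1–B2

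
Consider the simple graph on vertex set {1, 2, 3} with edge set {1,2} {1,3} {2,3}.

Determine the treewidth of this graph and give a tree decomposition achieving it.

A single bag containing all 3 vertices is trivially a valid decomposition of width 2. On the other hand G contains the 3-clique {1, 2, 3}. A clique must lie in a single bag of any decomposition, so no decomposition can have width below 2. Therefore the treewidth is 2.

Treewidth 2.
One such decomposition:
Bags: B1 = {1, 2, 3}
Tree: (single bag)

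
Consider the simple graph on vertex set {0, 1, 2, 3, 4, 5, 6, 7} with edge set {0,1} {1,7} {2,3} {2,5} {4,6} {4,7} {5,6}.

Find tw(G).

1

A width-1 tree decomposition is:
Bags: B1 = {2, 3}  B2 = {2, 5}  B3 = {5, 6}  B4 = {4, 6}  B5 = {4, 7}  B6 = {1, 7}  B7 = {0, 1}
Tree: B1–B2, B2–B3, B3–B4, B4–B5, B5–B6, B6–B7
Each bag holds 2 vertices, so the decomposition has width 1, which upper-bounds the treewidth. G has an edge, so its treewidth is at least 1. Hence tw(G) = 1 exactly.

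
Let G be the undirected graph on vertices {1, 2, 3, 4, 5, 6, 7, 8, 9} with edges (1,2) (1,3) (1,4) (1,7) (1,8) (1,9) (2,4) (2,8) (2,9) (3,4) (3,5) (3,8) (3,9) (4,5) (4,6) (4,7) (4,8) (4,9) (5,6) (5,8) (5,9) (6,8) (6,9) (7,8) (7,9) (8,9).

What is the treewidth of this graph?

4

A width-4 tree decomposition is:
Bags: B1 = {1, 4, 7, 8, 9}  B2 = {1, 3, 4, 8, 9}  B3 = {3, 4, 5, 8, 9}  B4 = {1, 2, 4, 8, 9}  B5 = {4, 5, 6, 8, 9}
Tree: B1–B2, B2–B3, B2–B4, B3–B5
Each bag holds 5 vertices, so the decomposition has width 4, which upper-bounds the treewidth. Conversely, {1, 2, 4, 8, 9} is a clique of size 5, and the vertices of any clique must share a bag in every tree decomposition; so some bag has ≥ 5 vertices and tw(G) ≥ 4. The upper and lower bounds meet at 4, so that is the treewidth.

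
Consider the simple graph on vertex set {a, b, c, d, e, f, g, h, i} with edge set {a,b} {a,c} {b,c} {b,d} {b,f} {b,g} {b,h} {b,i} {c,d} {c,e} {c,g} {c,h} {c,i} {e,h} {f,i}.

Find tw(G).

2

A width-2 tree decomposition is:
Bags: B1 = {b, c, g}  B2 = {b, c, h}  B3 = {b, c, d}  B4 = {c, e, h}  B5 = {a, b, c}  B6 = {b, c, i}  B7 = {b, f, i}
Tree: B1–B2, B1–B3, B2–B4, B2–B5, B3–B6, B6–B7
The largest bag has 3 vertices, giving width 2; this decomposition certifies tw(G) ≤ 2. For the lower bound, the 3 vertices {c, e, h} are pairwise adjacent, and any tree decomposition puts a clique entirely inside one bag — forcing width ≥ 2. Therefore the treewidth is 2.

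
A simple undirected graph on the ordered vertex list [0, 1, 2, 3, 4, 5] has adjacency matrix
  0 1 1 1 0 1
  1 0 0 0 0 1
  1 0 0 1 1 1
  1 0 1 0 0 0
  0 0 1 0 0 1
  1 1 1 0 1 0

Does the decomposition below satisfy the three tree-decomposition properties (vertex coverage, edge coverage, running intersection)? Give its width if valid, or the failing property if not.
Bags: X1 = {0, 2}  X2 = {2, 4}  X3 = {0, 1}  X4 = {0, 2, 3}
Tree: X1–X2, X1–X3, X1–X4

A tree decomposition must satisfy three properties: every vertex lies in some bag; for every edge, both endpoints lie together in some bag; and for every vertex, the bags containing it form a connected subtree. Here vertex 5 appears in no bag, so the decomposition is invalid.

No — vertex 5 appears in no bag.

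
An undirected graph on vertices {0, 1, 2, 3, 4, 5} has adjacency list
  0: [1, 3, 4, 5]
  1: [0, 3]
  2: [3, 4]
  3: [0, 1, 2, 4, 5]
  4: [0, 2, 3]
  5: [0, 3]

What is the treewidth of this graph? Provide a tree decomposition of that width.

Treewidth 2.
Bags: B1 = {0, 3, 5}  B2 = {0, 3, 4}  B3 = {2, 3, 4}  B4 = {0, 1, 3}
Tree: B1–B2, B2–B3, B1–B4

Every bag has size at most 3, so the width is 3 − 1 = 2 and tw(G) ≤ 2. Conversely, {0, 1, 3} is a clique of size 3, and the vertices of any clique must share a bag in every tree decomposition; so some bag has ≥ 3 vertices and tw(G) ≥ 2. Combining the bounds, tw(G) = 2.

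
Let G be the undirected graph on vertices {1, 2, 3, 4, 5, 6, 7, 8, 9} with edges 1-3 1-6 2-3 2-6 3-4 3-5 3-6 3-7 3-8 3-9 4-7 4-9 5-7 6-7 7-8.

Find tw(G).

A width-2 tree decomposition is:
Bags: B1 = {3, 6, 7}  B2 = {3, 4, 7}  B3 = {1, 3, 6}  B4 = {3, 4, 9}  B5 = {2, 3, 6}  B6 = {3, 7, 8}  B7 = {3, 5, 7}
Tree: B1–B2, B1–B3, B2–B4, B3–B5, B2–B6, B6–B7
The largest bag has 3 vertices, giving width 2; this decomposition certifies tw(G) ≤ 2. Conversely, {1, 3, 6} is a clique of size 3, and the vertices of any clique must share a bag in every tree decomposition; so some bag has ≥ 3 vertices and tw(G) ≥ 2. The upper and lower bounds meet at 2, so that is the treewidth.

2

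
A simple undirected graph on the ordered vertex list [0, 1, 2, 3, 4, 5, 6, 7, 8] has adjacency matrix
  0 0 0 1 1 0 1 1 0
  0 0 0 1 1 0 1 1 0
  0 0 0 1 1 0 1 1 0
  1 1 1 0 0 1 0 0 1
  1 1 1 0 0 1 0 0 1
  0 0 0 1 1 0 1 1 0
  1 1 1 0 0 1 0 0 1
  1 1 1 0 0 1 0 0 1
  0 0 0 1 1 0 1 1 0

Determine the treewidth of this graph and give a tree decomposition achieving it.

Treewidth 4.
One such decomposition:
Bags: B1 = {1, 3, 4, 6, 7}  B2 = {0, 3, 4, 6, 7}  B3 = {3, 4, 6, 7, 8}  B4 = {2, 3, 4, 6, 7}  B5 = {3, 4, 5, 6, 7}
Tree: B1–B2, B2–B3, B3–B4, B4–B5

Every bag has size at most 5, so the width is 5 − 1 = 4 and tw(G) ≤ 4. For the lower bound: the 5 vertex sets {1,4}, {0,3}, {7,8}, {6}, {2} are disjoint, each induces a connected subgraph, and every pair is joined by at least one edge of G. Contracting each set to a single vertex therefore yields K_{5} as a minor, and since treewidth is minor-monotone, tw(G) ≥ tw(K_{5}) = 4. Hence tw(G) = 4 exactly.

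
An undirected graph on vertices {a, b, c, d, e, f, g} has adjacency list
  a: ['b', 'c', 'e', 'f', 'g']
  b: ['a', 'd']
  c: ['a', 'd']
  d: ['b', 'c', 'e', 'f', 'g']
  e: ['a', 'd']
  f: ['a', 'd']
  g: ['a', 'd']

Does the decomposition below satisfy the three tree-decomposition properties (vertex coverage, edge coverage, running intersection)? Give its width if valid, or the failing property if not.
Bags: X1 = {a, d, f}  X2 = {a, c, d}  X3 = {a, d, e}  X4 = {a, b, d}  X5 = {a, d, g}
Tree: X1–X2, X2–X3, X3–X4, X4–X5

Checking the three conditions: (i) the bags cover all of {a, b, c, d, e, f, g}; (ii) for each edge, some bag contains both endpoints; (iii) the bags containing any fixed vertex form a subtree. All hold, so the decomposition is valid with width 3 − 1 = 2.

Yes; width 2.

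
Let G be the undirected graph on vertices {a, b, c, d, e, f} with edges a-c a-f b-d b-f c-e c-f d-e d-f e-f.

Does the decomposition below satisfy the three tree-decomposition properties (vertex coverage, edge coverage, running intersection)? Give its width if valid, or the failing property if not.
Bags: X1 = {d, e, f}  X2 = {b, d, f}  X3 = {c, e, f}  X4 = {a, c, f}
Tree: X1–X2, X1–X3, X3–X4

Checking the three conditions: (i) the bags cover all of {a, b, c, d, e, f}; (ii) for each edge, some bag contains both endpoints; (iii) the bags containing any fixed vertex form a subtree. All hold, so the decomposition is valid with width 3 − 1 = 2.

Yes; width 2.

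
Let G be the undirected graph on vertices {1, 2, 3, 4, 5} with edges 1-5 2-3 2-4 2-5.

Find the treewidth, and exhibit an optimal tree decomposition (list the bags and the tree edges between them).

The largest bag has 2 vertices, giving width 1; this decomposition certifies tw(G) ≤ 1. Any graph with an edge has treewidth ≥ 1, and G has the edge 2–3. Therefore the treewidth is 1.

Treewidth 1.
Bags: B1 = {2, 3}  B2 = {2, 5}  B3 = {1, 5}  B4 = {2, 4}
Tree: B1–B2, B2–B3, B1–B4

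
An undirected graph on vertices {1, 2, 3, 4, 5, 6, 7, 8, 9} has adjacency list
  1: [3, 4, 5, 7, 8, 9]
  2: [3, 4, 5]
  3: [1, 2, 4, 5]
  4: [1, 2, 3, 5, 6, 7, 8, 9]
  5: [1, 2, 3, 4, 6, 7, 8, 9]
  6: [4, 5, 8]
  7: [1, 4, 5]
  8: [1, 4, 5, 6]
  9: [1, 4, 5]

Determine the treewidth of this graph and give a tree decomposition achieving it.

The largest bag has 4 vertices, giving width 3; this decomposition certifies tw(G) ≤ 3. On the other hand G contains the 4-clique {1, 4, 5, 8}. A clique must lie in a single bag of any decomposition, so no decomposition can have width below 3. Hence tw(G) = 3 exactly.

Treewidth 3.
One such decomposition:
Bags: B1 = {4, 5, 6, 8}  B2 = {1, 4, 5, 8}  B3 = {1, 3, 4, 5}  B4 = {2, 3, 4, 5}  B5 = {1, 4, 5, 7}  B6 = {1, 4, 5, 9}
Tree: B1–B2, B2–B3, B3–B4, B2–B5, B3–B6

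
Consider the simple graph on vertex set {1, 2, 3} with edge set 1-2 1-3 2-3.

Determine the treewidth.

2

A width-2 tree decomposition is:
Bags: B1 = {1, 2, 3}
Tree: (single bag)
A single bag containing all 3 vertices is trivially a valid decomposition of width 2. Conversely, {1, 2, 3} is a clique of size 3, and the vertices of any clique must share a bag in every tree decomposition; so some bag has ≥ 3 vertices and tw(G) ≥ 2. Combining the bounds, tw(G) = 2.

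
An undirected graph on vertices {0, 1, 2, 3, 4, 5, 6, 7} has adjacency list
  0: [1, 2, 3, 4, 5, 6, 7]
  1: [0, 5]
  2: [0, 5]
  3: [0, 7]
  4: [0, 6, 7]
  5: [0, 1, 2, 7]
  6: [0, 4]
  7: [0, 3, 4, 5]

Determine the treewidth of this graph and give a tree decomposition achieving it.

Every bag has size at most 3, so the width is 3 − 1 = 2 and tw(G) ≤ 2. Conversely, {0, 3, 7} is a clique of size 3, and the vertices of any clique must share a bag in every tree decomposition; so some bag has ≥ 3 vertices and tw(G) ≥ 2. Hence tw(G) = 2 exactly.

Treewidth 2.
Bags: B1 = {0, 2, 5}  B2 = {0, 1, 5}  B3 = {0, 5, 7}  B4 = {0, 4, 7}  B5 = {0, 4, 6}  B6 = {0, 3, 7}
Tree: B1–B2, B2–B3, B3–B4, B4–B5, B4–B6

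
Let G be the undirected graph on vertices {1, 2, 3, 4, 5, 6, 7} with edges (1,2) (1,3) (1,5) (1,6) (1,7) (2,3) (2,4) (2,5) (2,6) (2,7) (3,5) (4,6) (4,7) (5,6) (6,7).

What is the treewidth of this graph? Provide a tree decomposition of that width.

Every bag has size at most 4, so the width is 4 − 1 = 3 and tw(G) ≤ 3. Conversely, {1, 2, 3, 5} is a clique of size 4, and the vertices of any clique must share a bag in every tree decomposition; so some bag has ≥ 4 vertices and tw(G) ≥ 3. Hence tw(G) = 3 exactly.

Treewidth 3.
One optimal decomposition is:
Bags: B1 = {1, 2, 5, 6}  B2 = {1, 2, 6, 7}  B3 = {1, 2, 3, 5}  B4 = {2, 4, 6, 7}
Tree: B1–B2, B1–B3, B2–B4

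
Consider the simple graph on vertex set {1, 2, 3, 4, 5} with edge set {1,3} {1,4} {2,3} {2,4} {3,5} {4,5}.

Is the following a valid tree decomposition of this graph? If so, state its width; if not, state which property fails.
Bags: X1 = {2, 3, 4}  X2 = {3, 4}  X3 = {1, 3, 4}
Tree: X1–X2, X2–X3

A tree decomposition must satisfy three properties: every vertex lies in some bag; for every edge, both endpoints lie together in some bag; and for every vertex, the bags containing it form a connected subtree. Here vertex 5 appears in no bag, so the decomposition is invalid.

No — vertex 5 appears in no bag.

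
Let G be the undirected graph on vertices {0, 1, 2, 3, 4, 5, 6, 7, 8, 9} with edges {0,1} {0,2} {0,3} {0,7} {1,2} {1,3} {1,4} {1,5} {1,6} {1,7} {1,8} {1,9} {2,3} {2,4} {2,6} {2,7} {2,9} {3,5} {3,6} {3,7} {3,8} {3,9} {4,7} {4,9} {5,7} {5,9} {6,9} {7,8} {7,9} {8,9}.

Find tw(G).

4

A width-4 tree decomposition is:
Bags: B1 = {1, 2, 4, 7, 9}  B2 = {1, 2, 3, 7, 9}  B3 = {1, 3, 7, 8, 9}  B4 = {1, 2, 3, 6, 9}  B5 = {1, 3, 5, 7, 9}  B6 = {0, 1, 2, 3, 7}
Tree: B1–B2, B2–B3, B2–B4, B2–B5, B2–B6
The largest bag has 5 vertices, giving width 4; this decomposition certifies tw(G) ≤ 4. Conversely, {1, 2, 3, 6, 9} is a clique of size 5, and the vertices of any clique must share a bag in every tree decomposition; so some bag has ≥ 5 vertices and tw(G) ≥ 4. Combining the bounds, tw(G) = 4.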